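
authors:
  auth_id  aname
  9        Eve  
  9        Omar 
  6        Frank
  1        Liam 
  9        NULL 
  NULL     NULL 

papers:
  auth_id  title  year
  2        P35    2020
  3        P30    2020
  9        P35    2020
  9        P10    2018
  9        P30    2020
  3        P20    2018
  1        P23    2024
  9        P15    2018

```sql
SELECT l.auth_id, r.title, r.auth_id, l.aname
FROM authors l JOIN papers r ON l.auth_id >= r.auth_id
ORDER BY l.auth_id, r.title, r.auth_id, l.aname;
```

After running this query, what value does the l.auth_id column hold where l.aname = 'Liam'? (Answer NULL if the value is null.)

INNER JOIN keeps only pairs where the ON condition holds.
Matching on l.auth_id >= r.auth_id. A NULL in a compared column never satisfies the condition.
- l row (auth_id=9): matches 8 r row(s) → 8 output row(s).
- l row (auth_id=9): matches 8 r row(s) → 8 output row(s).
- l row (auth_id=6): matches 4 r row(s) → 4 output row(s).
- l row (auth_id=1): matches 1 r row(s) → 1 output row(s).
- l row (auth_id=9): matches 8 r row(s) → 8 output row(s).
- l row (auth_id=NULL): no match → dropped.

1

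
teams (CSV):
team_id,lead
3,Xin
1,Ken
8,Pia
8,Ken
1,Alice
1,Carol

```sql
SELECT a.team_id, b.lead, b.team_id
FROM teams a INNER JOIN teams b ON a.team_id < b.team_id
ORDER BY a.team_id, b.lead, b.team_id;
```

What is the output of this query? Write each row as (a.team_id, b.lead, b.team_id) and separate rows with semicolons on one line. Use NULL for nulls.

(1, Ken, 8); (1, Ken, 8); (1, Ken, 8); (1, Pia, 8); (1, Pia, 8); (1, Pia, 8); (1, Xin, 3); (1, Xin, 3); (1, Xin, 3); (3, Ken, 8); (3, Pia, 8)

INNER JOIN keeps only pairs where the ON condition holds.
Matching on a.team_id < b.team_id.
- a (team_id=3) pairs with 2 row(s) of b.
- a (team_id=1) pairs with 3 row(s) of b.
- a (team_id=8) has no partner → excluded.
- a (team_id=8) has no partner → excluded.
- a (team_id=1) pairs with 3 row(s) of b.
- a (team_id=1) pairs with 3 row(s) of b.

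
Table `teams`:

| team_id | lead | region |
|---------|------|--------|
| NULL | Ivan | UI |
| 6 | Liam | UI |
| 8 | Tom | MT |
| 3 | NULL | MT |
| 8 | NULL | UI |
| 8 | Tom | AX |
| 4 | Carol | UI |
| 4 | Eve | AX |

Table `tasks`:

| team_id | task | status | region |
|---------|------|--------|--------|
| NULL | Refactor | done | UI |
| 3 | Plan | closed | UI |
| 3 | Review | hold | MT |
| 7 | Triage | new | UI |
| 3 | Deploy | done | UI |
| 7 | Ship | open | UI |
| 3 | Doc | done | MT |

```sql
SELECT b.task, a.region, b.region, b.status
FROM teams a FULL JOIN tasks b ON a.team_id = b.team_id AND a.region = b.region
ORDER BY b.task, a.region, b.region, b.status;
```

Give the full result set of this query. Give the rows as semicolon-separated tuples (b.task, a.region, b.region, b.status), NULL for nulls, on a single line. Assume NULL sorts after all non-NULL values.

(Deploy, NULL, UI, done); (Doc, MT, MT, done); (Plan, NULL, UI, closed); (Refactor, NULL, UI, done); (Review, MT, MT, hold); (Ship, NULL, UI, open); (Triage, NULL, UI, new); (NULL, AX, NULL, NULL); (NULL, AX, NULL, NULL); (NULL, MT, NULL, NULL); (NULL, UI, NULL, NULL); (NULL, UI, NULL, NULL); (NULL, UI, NULL, NULL); (NULL, UI, NULL, NULL)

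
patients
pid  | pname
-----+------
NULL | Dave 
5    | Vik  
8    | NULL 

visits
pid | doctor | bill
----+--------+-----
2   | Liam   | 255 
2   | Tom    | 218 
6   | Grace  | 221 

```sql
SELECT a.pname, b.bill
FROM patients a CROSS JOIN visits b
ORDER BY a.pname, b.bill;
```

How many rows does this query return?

9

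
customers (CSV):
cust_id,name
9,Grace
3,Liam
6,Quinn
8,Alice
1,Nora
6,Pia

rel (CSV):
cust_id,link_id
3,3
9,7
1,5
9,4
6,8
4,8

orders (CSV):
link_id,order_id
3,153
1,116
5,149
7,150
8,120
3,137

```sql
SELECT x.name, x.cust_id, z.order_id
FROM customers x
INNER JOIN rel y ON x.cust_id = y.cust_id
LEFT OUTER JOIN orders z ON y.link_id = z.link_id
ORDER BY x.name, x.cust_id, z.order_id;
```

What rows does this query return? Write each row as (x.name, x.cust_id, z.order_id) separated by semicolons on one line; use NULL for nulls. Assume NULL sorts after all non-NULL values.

(Grace, 9, 150); (Grace, 9, NULL); (Liam, 3, 137); (Liam, 3, 153); (Nora, 1, 149); (Pia, 6, 120); (Quinn, 6, 120)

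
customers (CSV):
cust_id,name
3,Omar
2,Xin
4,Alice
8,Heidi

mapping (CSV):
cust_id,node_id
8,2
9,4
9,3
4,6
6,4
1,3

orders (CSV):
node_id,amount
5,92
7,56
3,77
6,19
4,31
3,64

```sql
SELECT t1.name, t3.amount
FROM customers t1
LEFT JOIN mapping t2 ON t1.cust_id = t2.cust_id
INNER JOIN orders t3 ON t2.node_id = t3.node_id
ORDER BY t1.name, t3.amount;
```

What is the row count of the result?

Joins associate left-to-right: customers LEFT JOIN mapping on cust_id gives 4 intermediate row(s).
Then INNER JOIN `orders t3` on node_id: keep only rows whose t2.node_id appears in t3.
Result: 1 row(s).

1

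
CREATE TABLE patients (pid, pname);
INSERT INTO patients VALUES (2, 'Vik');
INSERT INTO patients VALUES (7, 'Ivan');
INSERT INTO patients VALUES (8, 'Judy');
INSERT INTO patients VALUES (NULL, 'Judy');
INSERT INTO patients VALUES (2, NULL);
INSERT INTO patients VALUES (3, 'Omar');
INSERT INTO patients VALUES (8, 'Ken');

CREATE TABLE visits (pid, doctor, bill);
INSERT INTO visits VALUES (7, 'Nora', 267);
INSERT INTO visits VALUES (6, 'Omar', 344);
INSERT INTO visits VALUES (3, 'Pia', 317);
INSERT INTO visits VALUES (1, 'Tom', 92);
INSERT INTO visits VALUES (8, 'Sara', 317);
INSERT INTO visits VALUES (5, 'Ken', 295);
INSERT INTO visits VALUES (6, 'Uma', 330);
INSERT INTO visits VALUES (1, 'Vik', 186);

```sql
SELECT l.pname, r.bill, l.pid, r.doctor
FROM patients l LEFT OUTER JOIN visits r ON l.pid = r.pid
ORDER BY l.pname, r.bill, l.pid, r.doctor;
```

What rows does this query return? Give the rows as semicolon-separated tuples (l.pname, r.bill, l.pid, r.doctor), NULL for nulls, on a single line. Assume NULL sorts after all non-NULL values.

(Ivan, 267, 7, Nora); (Judy, 317, 8, Sara); (Judy, NULL, NULL, NULL); (Ken, 317, 8, Sara); (Omar, 317, 3, Pia); (Vik, NULL, 2, NULL); (NULL, NULL, 2, NULL)

LEFT JOIN keeps every row from `patients`; unmatched rows get NULL for `visits`'s columns.
Matching on l.pid = r.pid. A NULL in a compared column never satisfies the condition.
Matched pairs: 4; unmatched l rows kept: 3.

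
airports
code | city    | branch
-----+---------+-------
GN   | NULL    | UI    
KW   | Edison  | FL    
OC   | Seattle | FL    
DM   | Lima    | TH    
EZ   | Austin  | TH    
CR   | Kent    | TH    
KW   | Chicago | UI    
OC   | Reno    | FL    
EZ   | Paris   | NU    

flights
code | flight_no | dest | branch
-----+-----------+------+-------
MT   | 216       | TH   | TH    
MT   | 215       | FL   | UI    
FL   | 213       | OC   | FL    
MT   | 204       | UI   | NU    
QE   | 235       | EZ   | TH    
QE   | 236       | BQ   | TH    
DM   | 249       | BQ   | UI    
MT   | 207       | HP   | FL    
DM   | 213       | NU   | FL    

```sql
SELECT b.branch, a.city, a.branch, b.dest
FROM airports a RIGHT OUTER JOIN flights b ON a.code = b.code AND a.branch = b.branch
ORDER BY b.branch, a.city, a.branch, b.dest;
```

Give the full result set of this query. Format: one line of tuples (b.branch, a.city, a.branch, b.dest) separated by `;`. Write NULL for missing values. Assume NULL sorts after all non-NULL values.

(FL, NULL, NULL, HP); (FL, NULL, NULL, NU); (FL, NULL, NULL, OC); (NU, NULL, NULL, UI); (TH, NULL, NULL, BQ); (TH, NULL, NULL, EZ); (TH, NULL, NULL, TH); (UI, NULL, NULL, BQ); (UI, NULL, NULL, FL)

RIGHT JOIN keeps every row from `flights`; unmatched rows get NULL for `airports`'s columns.
Matching on a.code = b.code AND a.branch = b.branch.
Matched pairs: 0; unmatched b rows kept: 9.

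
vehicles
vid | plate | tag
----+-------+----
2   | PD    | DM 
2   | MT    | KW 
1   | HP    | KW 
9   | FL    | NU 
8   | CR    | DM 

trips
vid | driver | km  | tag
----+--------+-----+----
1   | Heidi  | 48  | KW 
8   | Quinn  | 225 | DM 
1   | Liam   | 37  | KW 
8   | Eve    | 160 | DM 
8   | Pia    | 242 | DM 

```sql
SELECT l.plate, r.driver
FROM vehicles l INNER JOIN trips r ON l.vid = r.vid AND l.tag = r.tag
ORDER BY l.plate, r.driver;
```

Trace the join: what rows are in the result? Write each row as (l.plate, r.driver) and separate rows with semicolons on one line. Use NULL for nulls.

INNER JOIN keeps only pairs where the ON condition holds.
Matching on l.vid = r.vid AND l.tag = r.tag.
- l row (vid=2, tag=DM): no match → dropped.
- l row (vid=2, tag=KW): no match → dropped.
- l row (vid=1, tag=KW): matches 2 r row(s) → 2 output row(s).
- l row (vid=9, tag=NU): no match → dropped.
- l row (vid=8, tag=DM): matches 3 r row(s) → 3 output row(s).
After projecting and ordering:
l.plate | r.driver
CR | Eve
CR | Pia
CR | Quinn
HP | Heidi
HP | Liam

(CR, Eve); (CR, Pia); (CR, Quinn); (HP, Heidi); (HP, Liam)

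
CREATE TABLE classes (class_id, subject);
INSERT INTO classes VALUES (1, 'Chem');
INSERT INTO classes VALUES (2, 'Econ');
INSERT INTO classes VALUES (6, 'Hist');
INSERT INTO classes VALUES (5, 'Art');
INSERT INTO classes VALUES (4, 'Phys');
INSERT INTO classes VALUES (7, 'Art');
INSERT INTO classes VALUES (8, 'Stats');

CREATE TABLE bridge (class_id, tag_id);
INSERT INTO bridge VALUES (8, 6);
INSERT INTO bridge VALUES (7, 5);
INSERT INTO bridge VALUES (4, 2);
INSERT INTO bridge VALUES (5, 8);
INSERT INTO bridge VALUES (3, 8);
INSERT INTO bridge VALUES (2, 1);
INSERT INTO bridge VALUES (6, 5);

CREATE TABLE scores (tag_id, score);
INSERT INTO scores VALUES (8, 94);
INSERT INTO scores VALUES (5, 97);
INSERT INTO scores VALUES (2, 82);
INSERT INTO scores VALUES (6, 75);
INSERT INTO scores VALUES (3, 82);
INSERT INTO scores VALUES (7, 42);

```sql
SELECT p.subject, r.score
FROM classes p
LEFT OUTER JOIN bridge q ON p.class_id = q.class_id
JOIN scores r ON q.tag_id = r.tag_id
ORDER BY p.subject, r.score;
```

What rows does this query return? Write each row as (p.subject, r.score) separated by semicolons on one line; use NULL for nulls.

(Art, 94); (Art, 97); (Hist, 97); (Phys, 82); (Stats, 75)

Evaluate left to right. First `classes p LEFT JOIN bridge q` on class_id: 7 row(s).
Then INNER JOIN `scores r` on tag_id: keep only rows whose q.tag_id appears in r.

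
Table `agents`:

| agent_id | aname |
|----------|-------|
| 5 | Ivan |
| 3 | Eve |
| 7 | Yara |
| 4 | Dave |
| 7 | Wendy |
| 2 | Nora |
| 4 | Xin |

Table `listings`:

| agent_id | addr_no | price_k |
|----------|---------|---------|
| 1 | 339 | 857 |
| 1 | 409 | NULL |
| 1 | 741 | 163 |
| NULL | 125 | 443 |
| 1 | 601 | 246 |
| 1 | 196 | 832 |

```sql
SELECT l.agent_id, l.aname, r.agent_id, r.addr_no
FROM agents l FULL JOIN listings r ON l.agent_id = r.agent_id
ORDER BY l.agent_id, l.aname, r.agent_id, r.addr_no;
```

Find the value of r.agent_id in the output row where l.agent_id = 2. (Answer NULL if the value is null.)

FULL OUTER JOIN keeps every row from both sides; unmatched rows get NULL for the other side's columns.
Matching on l.agent_id = r.agent_id. A NULL in a compared column never satisfies the condition.
Matched pairs: 0; unmatched l rows kept: 7; unmatched r rows kept: 6.

NULL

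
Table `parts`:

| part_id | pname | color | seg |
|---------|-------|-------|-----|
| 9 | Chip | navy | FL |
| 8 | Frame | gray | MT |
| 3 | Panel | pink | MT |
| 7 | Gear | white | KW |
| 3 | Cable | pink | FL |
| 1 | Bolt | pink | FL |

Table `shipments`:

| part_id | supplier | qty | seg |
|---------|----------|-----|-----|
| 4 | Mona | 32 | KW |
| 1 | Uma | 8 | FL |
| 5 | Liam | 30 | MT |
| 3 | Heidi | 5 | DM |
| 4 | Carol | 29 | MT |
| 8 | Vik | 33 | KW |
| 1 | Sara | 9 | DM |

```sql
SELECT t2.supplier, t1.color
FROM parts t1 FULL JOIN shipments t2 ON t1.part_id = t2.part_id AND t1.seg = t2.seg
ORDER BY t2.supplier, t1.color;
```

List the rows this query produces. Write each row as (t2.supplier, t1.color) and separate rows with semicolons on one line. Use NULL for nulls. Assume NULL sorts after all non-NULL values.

FULL OUTER JOIN keeps every row from both sides; unmatched rows get NULL for the other side's columns.
Matching on t1.part_id = t2.part_id AND t1.seg = t2.seg.
- t1[0] part_id=9, seg=FL → no match; kept with NULLs on the t2 side.
- t1[1] part_id=8, seg=MT → no match; kept with NULLs on the t2 side.
- t1[2] part_id=3, seg=MT → no match; kept with NULLs on the t2 side.
- t1[3] part_id=7, seg=KW → no match; kept with NULLs on the t2 side.
- t1[4] part_id=3, seg=FL → no match; kept with NULLs on the t2 side.
- t1[5] part_id=1, seg=FL → 1 match(es) in t2 → 1 row(s).
- plus 6 unmatched t2 row(s), each kept with NULL t1 columns.

(Carol, NULL); (Heidi, NULL); (Liam, NULL); (Mona, NULL); (Sara, NULL); (Uma, pink); (Vik, NULL); (NULL, gray); (NULL, navy); (NULL, pink); (NULL, pink); (NULL, white)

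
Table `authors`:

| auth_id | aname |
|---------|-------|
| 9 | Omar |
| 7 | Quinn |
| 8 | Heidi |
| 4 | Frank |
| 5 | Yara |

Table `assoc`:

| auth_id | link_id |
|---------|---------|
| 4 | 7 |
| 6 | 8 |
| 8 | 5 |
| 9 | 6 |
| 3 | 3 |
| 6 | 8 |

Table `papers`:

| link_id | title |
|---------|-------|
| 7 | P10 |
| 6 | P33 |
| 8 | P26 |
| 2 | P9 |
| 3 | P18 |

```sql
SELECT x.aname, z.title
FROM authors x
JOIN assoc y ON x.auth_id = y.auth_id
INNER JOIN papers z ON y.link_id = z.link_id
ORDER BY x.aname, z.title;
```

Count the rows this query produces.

Step 1 — x INNER JOIN y on auth_id → 3 row(s).
Then INNER JOIN `papers z` on link_id: keep only rows whose y.link_id appears in z.
Result: 2 row(s).

2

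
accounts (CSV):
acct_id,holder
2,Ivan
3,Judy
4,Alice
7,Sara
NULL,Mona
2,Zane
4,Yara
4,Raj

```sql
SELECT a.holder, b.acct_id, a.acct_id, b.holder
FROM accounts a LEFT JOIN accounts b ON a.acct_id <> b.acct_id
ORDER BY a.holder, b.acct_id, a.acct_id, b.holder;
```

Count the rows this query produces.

35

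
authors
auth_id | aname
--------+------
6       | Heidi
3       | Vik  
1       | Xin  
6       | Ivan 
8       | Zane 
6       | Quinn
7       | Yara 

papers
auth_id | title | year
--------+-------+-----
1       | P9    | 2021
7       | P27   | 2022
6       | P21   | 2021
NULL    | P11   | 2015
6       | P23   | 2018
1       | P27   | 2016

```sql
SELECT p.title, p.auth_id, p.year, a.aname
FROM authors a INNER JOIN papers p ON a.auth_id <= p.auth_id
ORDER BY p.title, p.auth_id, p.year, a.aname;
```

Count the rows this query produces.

18

INNER JOIN keeps only pairs where the ON condition holds.
Matching on a.auth_id <= p.auth_id. A NULL in a compared column never satisfies the condition.
Matched pairs: 18.
Total: 18 rows.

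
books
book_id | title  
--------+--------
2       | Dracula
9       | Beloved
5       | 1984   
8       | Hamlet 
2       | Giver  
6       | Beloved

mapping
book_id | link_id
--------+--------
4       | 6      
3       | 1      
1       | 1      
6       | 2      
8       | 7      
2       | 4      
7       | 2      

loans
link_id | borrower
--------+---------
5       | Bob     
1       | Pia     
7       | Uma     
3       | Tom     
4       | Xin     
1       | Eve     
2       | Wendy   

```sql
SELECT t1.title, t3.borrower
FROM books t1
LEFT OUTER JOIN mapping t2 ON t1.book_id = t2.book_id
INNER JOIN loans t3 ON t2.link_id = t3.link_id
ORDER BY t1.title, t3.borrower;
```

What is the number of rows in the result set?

4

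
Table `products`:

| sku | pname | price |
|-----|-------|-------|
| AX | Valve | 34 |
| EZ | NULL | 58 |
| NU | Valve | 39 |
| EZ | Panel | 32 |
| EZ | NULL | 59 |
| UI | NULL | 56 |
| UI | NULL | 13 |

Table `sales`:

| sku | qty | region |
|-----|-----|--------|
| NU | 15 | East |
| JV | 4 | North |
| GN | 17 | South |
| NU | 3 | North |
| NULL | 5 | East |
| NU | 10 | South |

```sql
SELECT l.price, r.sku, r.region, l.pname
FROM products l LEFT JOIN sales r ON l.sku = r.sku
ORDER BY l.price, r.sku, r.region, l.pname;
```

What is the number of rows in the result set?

9

LEFT JOIN keeps every row from `products`; unmatched rows get NULL for `sales`'s columns.
Matching on l.sku = r.sku. A NULL in a compared column never satisfies the condition.
- sku=AX: no r row matches, row kept with r columns NULL.
- sku=EZ: no r row matches, row kept with r columns NULL.
- sku=NU: 3 matching r row(s), so 3 row(s) emitted.
- sku=EZ: no r row matches, row kept with r columns NULL.
- sku=EZ: no r row matches, row kept with r columns NULL.
- sku=UI: no r row matches, row kept with r columns NULL.
- sku=UI: no r row matches, row kept with r columns NULL.
Total: 3 matched + 6 padded = 9 rows.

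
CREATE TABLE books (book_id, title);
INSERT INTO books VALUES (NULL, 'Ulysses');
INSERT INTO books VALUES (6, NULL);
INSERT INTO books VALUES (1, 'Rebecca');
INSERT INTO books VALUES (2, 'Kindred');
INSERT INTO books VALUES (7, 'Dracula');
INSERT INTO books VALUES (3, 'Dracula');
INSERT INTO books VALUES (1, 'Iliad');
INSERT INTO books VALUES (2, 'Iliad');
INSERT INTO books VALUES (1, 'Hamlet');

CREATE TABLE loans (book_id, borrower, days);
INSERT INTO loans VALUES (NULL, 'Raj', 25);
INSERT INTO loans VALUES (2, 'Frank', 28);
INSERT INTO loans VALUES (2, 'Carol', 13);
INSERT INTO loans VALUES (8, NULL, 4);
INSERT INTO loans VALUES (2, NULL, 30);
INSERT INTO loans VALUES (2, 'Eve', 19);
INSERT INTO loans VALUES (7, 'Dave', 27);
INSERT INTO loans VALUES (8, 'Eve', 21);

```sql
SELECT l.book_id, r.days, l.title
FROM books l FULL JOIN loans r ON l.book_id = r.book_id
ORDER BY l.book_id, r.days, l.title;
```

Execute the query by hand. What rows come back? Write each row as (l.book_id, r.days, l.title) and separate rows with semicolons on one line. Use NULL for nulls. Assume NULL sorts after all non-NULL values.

(1, NULL, Hamlet); (1, NULL, Iliad); (1, NULL, Rebecca); (2, 13, Iliad); (2, 13, Kindred); (2, 19, Iliad); (2, 19, Kindred); (2, 28, Iliad); (2, 28, Kindred); (2, 30, Iliad); (2, 30, Kindred); (3, NULL, Dracula); (6, NULL, NULL); (7, 27, Dracula); (NULL, 4, NULL); (NULL, 21, NULL); (NULL, 25, NULL); (NULL, NULL, Ulysses)

FULL OUTER JOIN keeps every row from both sides; unmatched rows get NULL for the other side's columns.
Matching on l.book_id = r.book_id. A NULL in a compared column never satisfies the condition.
- l row (book_id=NULL): no match → kept, r columns NULL.
- l row (book_id=6): no match → kept, r columns NULL.
- l row (book_id=1): no match → kept, r columns NULL.
- l row (book_id=2): matches 4 r row(s) → 4 output row(s).
- l row (book_id=7): matches 1 r row(s) → 1 output row(s).
- l row (book_id=3): no match → kept, r columns NULL.
- l row (book_id=1): no match → kept, r columns NULL.
- l row (book_id=2): matches 4 r row(s) → 4 output row(s).
- l row (book_id=1): no match → kept, r columns NULL.
- plus 3 unmatched r row(s), each kept with NULL l columns.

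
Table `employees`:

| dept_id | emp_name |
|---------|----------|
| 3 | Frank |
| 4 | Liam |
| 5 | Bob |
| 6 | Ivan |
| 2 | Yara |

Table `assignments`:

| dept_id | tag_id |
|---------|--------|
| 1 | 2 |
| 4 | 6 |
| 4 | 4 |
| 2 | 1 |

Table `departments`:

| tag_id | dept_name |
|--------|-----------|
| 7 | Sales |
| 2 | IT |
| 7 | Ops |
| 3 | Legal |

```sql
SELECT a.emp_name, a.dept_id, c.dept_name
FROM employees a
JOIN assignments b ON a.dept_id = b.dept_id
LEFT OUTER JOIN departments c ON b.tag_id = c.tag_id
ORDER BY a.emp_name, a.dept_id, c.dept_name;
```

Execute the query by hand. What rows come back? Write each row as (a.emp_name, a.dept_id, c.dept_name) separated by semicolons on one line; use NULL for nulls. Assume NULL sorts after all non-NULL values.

(Liam, 4, NULL); (Liam, 4, NULL); (Yara, 2, NULL)

Evaluate left to right. First `employees a INNER JOIN assignments b` on dept_id: 3 row(s).
Then LEFT JOIN `departments c` on tag_id: each of those 3 rows is kept; rows whose b.tag_id has no match in c get NULL for c's columns.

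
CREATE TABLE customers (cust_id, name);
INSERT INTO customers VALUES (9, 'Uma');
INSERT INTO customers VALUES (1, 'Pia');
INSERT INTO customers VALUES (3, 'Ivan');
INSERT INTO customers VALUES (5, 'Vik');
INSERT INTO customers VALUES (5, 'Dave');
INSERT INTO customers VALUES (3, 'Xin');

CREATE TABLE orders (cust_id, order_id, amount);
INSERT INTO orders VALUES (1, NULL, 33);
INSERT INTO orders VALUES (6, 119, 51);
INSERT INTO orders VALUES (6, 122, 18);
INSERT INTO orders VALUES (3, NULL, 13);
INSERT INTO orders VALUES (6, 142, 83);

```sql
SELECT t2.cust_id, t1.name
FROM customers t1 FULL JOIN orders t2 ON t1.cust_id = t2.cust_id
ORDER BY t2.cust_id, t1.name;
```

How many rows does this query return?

9

FULL OUTER JOIN keeps every row from both sides; unmatched rows get NULL for the other side's columns.
Matching on t1.cust_id = t2.cust_id.
- t1[0] cust_id=9 → no match; kept with NULLs on the t2 side.
- t1[1] cust_id=1 → 1 match(es) in t2 → 1 row(s).
- t1[2] cust_id=3 → 1 match(es) in t2 → 1 row(s).
- t1[3] cust_id=5 → no match; kept with NULLs on the t2 side.
- t1[4] cust_id=5 → no match; kept with NULLs on the t2 side.
- t1[5] cust_id=3 → 1 match(es) in t2 → 1 row(s).
- 3 t2 row(s) had no t1 match → kept, t1 columns NULL.
Total: 3 matched + 6 padded = 9 rows.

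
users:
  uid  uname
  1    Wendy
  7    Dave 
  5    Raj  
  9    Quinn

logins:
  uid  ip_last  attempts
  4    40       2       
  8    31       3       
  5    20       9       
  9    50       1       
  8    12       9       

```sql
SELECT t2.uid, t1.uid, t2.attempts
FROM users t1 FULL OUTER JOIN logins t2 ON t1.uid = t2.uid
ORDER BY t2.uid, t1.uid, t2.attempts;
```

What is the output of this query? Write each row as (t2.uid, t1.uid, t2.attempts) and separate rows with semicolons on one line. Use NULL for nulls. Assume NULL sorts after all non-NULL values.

(4, NULL, 2); (5, 5, 9); (8, NULL, 3); (8, NULL, 9); (9, 9, 1); (NULL, 1, NULL); (NULL, 7, NULL)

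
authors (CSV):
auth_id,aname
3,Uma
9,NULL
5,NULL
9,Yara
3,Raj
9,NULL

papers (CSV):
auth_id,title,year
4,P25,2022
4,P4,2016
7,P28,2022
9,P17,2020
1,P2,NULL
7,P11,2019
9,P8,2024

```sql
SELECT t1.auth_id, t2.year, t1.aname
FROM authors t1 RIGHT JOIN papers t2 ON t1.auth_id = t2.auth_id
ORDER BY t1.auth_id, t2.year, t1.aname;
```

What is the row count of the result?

RIGHT JOIN keeps every row from `papers`; unmatched rows get NULL for `authors`'s columns.
Matching on t1.auth_id = t2.auth_id.
- t1 row (auth_id=3): no match.
- t1 row (auth_id=9): matches 2 t2 row(s) → 2 output row(s).
- t1 row (auth_id=5): no match.
- t1 row (auth_id=9): matches 2 t2 row(s) → 2 output row(s).
- t1 row (auth_id=3): no match.
- t1 row (auth_id=9): matches 2 t2 row(s) → 2 output row(s).
- plus 5 unmatched t2 row(s), each kept with NULL t1 columns.
Total: 6 matched + 5 padded = 11 rows.

11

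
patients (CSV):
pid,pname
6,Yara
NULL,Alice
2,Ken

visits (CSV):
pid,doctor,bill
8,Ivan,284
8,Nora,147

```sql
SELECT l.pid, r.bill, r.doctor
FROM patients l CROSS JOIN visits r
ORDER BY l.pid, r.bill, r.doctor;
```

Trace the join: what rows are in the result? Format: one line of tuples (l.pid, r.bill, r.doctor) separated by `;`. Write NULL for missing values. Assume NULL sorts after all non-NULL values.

(2, 147, Nora); (2, 284, Ivan); (6, 147, Nora); (6, 284, Ivan); (NULL, 147, Nora); (NULL, 284, Ivan)

CROSS JOIN pairs every row of `patients` with every row of `visits`: 3 × 2 = 6 rows.
After projecting and ordering:
l.pid | r.bill | r.doctor
2 | 147 | Nora
2 | 284 | Ivan
6 | 147 | Nora
6 | 284 | Ivan
NULL | 147 | Nora
NULL | 284 | Ivan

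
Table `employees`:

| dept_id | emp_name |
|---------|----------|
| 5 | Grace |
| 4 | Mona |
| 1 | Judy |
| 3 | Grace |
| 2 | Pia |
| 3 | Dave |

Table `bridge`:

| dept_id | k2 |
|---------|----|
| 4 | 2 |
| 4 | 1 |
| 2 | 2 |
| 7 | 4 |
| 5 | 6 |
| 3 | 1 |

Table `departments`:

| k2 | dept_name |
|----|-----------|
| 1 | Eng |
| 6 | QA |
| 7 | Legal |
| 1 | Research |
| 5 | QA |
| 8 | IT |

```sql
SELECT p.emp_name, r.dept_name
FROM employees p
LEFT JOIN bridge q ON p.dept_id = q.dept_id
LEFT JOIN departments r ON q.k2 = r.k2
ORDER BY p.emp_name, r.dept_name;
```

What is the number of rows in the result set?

Joins associate left-to-right: employees LEFT JOIN bridge on dept_id gives 7 intermediate row(s).
Then LEFT JOIN `departments r` on k2: each of those 7 rows is kept; rows whose q.k2 has no match in r get NULL for r's columns.
Result: 10 row(s).

10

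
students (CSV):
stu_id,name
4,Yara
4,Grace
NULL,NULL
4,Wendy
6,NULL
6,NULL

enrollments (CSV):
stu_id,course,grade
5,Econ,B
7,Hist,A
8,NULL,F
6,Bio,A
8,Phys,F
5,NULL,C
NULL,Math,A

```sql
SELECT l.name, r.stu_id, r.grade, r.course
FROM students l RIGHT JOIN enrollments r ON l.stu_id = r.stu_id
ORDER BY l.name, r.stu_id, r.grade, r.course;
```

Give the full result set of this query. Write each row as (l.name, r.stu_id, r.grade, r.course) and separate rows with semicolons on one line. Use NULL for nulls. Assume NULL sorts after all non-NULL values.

(NULL, 5, B, Econ); (NULL, 5, C, NULL); (NULL, 6, A, Bio); (NULL, 6, A, Bio); (NULL, 7, A, Hist); (NULL, 8, F, Phys); (NULL, 8, F, NULL); (NULL, NULL, A, Math)

RIGHT JOIN keeps every row from `enrollments`; unmatched rows get NULL for `students`'s columns.
Matching on l.stu_id = r.stu_id. A NULL in a compared column never satisfies the condition.
- l (stu_id=4) has no partner in r.
- l (stu_id=4) has no partner in r.
- l (stu_id=NULL) has no partner in r.
- l (stu_id=4) has no partner in r.
- l (stu_id=6) pairs with 1 row(s) of r.
- l (stu_id=6) pairs with 1 row(s) of r.
- 6 r row(s) had no l match → kept, l columns NULL.
After projecting and ordering:
l.name | r.stu_id | r.grade | r.course
NULL | 5 | B | Econ
NULL | 5 | C | NULL
NULL | 6 | A | Bio
NULL | 6 | A | Bio
NULL | 7 | A | Hist
NULL | 8 | F | Phys
NULL | 8 | F | NULL
NULL | NULL | A | Math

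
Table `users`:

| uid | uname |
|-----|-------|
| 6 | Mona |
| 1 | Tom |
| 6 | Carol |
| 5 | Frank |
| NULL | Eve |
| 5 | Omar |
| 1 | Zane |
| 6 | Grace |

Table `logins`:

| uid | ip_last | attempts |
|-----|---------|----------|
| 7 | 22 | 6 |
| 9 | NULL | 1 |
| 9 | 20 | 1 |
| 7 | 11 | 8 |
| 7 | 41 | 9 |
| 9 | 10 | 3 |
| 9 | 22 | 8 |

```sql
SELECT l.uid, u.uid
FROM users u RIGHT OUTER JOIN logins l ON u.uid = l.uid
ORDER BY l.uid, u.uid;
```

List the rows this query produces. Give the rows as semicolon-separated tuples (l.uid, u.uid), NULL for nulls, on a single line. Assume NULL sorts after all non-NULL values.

RIGHT JOIN keeps every row from `logins`; unmatched rows get NULL for `users`'s columns.
Matching on u.uid = l.uid. A NULL in a compared column never satisfies the condition.
Matched pairs: 0; unmatched l rows kept: 7.

(7, NULL); (7, NULL); (7, NULL); (9, NULL); (9, NULL); (9, NULL); (9, NULL)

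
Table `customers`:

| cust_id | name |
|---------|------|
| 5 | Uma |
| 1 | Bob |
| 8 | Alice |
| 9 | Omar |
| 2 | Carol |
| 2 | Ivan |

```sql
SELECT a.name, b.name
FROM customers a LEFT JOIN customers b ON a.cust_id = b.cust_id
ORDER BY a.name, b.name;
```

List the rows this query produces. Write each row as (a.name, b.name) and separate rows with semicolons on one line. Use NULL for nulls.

(Alice, Alice); (Bob, Bob); (Carol, Carol); (Carol, Ivan); (Ivan, Carol); (Ivan, Ivan); (Omar, Omar); (Uma, Uma)

LEFT JOIN keeps every row from `customers a`; unmatched rows get NULL for `customers b`'s columns.
Matching on a.cust_id = b.cust_id.
Matched pairs: 8; unmatched a rows kept: 0.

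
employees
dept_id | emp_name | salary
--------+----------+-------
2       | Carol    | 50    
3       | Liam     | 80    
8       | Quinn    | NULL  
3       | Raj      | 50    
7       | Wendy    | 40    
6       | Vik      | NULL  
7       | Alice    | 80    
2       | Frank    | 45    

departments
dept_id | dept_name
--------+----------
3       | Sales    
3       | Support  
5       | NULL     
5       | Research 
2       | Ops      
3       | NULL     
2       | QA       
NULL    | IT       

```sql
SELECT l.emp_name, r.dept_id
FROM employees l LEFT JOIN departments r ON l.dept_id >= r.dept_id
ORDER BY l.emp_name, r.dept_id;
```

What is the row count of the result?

LEFT JOIN keeps every row from `employees`; unmatched rows get NULL for `departments`'s columns.
Matching on l.dept_id >= r.dept_id. A NULL in a compared column never satisfies the condition.
- l (dept_id=2) pairs with 2 row(s) of r.
- l (dept_id=3) pairs with 5 row(s) of r.
- l (dept_id=8) pairs with 7 row(s) of r.
- l (dept_id=3) pairs with 5 row(s) of r.
- l (dept_id=7) pairs with 7 row(s) of r.
- l (dept_id=6) pairs with 7 row(s) of r.
- l (dept_id=7) pairs with 7 row(s) of r.
- l (dept_id=2) pairs with 2 row(s) of r.
Total: 42 rows.

42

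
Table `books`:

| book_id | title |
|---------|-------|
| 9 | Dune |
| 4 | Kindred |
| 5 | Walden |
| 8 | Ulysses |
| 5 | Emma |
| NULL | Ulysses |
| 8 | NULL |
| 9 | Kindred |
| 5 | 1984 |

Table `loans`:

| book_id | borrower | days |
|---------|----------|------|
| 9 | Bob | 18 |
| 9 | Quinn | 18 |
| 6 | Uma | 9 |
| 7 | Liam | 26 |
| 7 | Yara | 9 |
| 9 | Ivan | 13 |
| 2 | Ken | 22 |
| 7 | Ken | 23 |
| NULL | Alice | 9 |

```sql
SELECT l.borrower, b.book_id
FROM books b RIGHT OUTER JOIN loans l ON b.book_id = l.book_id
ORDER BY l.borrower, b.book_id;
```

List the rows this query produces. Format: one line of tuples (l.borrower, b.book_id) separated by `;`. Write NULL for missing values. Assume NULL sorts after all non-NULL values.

RIGHT JOIN keeps every row from `loans`; unmatched rows get NULL for `books`'s columns.
Matching on b.book_id = l.book_id. A NULL in a compared column never satisfies the condition.
- b[0] book_id=9 → 3 match(es) in l → 3 row(s).
- b[1] book_id=4 → no match.
- b[2] book_id=5 → no match.
- b[3] book_id=8 → no match.
- b[4] book_id=5 → no match.
- b[5] book_id=NULL → no match.
- b[6] book_id=8 → no match.
- b[7] book_id=9 → 3 match(es) in l → 3 row(s).
- b[8] book_id=5 → no match.
- 6 l row(s) had no b match → kept, b columns NULL.

(Alice, NULL); (Bob, 9); (Bob, 9); (Ivan, 9); (Ivan, 9); (Ken, NULL); (Ken, NULL); (Liam, NULL); (Quinn, 9); (Quinn, 9); (Uma, NULL); (Yara, NULL)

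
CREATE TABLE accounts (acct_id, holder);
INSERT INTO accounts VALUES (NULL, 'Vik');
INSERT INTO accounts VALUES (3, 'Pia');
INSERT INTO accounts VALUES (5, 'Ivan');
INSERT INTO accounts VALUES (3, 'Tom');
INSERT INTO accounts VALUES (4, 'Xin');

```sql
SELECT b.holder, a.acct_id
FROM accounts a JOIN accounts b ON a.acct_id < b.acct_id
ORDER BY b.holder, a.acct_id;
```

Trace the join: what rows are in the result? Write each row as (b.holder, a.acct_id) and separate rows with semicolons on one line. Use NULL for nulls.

(Ivan, 3); (Ivan, 3); (Ivan, 4); (Xin, 3); (Xin, 3)

INNER JOIN keeps only pairs where the ON condition holds.
Matching on a.acct_id < b.acct_id. A NULL in a compared column never satisfies the condition.
- acct_id=NULL: no matching b row, dropped.
- acct_id=3: 2 matching b row(s), so 2 row(s) emitted.
- acct_id=5: no matching b row, dropped.
- acct_id=3: 2 matching b row(s), so 2 row(s) emitted.
- acct_id=4: 1 matching b row(s), so 1 row(s) emitted.
After projecting and ordering:
b.holder | a.acct_id
Ivan | 3
Ivan | 3
Ivan | 4
Xin | 3
Xin | 3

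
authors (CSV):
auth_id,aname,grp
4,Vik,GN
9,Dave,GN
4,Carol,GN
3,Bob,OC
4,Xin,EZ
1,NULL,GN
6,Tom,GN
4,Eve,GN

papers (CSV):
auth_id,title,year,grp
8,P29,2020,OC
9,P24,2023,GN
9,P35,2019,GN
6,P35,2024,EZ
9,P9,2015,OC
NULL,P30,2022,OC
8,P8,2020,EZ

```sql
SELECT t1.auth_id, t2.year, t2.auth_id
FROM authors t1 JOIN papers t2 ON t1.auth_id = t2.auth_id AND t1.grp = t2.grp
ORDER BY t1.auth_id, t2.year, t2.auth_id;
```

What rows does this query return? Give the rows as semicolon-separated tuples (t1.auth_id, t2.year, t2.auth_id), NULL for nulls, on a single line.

(9, 2019, 9); (9, 2023, 9)

INNER JOIN keeps only pairs where the ON condition holds.
Matching on t1.auth_id = t2.auth_id AND t1.grp = t2.grp. A NULL in a compared column never satisfies the condition.
Matched pairs: 2.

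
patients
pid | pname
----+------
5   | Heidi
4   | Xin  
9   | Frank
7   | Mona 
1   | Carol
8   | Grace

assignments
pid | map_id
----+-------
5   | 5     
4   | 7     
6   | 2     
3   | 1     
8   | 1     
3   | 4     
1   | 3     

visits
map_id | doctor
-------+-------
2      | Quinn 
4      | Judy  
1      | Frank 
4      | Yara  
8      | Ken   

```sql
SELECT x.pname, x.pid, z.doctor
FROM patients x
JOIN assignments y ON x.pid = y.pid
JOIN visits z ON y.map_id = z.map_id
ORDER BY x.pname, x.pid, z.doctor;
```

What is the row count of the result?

Evaluate left to right. First `patients x INNER JOIN assignments y` on pid: 4 row(s).
Then INNER JOIN `visits z` on map_id: keep only rows whose y.map_id appears in z.
Result: 1 row(s).

1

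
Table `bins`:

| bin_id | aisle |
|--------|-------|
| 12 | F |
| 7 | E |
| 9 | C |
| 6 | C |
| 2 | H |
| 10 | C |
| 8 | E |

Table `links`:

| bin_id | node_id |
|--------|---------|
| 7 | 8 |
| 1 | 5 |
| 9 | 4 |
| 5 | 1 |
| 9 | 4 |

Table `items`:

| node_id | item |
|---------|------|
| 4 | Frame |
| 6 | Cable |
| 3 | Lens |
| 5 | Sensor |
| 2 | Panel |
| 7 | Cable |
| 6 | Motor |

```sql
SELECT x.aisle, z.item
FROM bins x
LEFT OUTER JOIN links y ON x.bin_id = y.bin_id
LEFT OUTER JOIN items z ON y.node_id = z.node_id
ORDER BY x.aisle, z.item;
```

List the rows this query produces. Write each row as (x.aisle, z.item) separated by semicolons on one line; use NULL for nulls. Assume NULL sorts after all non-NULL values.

Joins associate left-to-right: bins LEFT JOIN links on bin_id gives 8 intermediate row(s).
Then LEFT JOIN `items z` on node_id: each of those 8 rows is kept; rows whose y.node_id has no match in z get NULL for z's columns.

(C, Frame); (C, Frame); (C, NULL); (C, NULL); (E, NULL); (E, NULL); (F, NULL); (H, NULL)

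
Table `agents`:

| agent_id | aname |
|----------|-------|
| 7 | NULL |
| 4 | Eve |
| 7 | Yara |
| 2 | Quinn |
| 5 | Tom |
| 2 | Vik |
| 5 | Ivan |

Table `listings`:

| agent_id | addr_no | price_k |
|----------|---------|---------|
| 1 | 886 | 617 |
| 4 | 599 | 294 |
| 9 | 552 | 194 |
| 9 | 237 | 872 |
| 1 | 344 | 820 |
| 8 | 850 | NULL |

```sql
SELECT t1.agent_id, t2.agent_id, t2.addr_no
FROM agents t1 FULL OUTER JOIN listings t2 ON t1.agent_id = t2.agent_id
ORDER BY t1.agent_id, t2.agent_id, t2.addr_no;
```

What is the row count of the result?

12

FULL OUTER JOIN keeps every row from both sides; unmatched rows get NULL for the other side's columns.
Matching on t1.agent_id = t2.agent_id.
Matched pairs: 1; unmatched t1 rows kept: 6; unmatched t2 rows kept: 5.
Total: 1 matched + 11 padded = 12 rows.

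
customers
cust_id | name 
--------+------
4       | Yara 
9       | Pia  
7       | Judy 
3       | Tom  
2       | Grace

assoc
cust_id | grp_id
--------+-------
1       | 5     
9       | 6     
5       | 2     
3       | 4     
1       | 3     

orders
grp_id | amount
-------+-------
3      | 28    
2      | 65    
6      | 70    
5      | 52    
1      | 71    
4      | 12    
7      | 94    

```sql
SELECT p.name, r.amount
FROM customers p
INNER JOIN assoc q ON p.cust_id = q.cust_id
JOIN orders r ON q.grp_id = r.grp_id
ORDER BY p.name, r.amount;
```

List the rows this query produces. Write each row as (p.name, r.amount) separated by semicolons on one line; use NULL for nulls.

Step 1 — p INNER JOIN q on cust_id → 2 row(s).
Then INNER JOIN `orders r` on grp_id: keep only rows whose q.grp_id appears in r.

(Pia, 70); (Tom, 12)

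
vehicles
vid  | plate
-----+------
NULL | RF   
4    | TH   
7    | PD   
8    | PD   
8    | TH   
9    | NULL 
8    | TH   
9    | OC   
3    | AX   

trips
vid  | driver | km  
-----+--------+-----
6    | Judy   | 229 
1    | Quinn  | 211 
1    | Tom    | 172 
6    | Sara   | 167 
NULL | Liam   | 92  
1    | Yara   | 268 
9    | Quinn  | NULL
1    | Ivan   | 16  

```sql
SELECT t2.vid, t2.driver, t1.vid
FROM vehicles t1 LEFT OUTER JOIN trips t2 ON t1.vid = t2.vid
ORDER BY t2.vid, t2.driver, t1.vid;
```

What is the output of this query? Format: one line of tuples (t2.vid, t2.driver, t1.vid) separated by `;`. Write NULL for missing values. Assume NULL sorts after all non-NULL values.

(9, Quinn, 9); (9, Quinn, 9); (NULL, NULL, 3); (NULL, NULL, 4); (NULL, NULL, 7); (NULL, NULL, 8); (NULL, NULL, 8); (NULL, NULL, 8); (NULL, NULL, NULL)

LEFT JOIN keeps every row from `vehicles`; unmatched rows get NULL for `trips`'s columns.
Matching on t1.vid = t2.vid. A NULL in a compared column never satisfies the condition.
Matched pairs: 2; unmatched t1 rows kept: 7.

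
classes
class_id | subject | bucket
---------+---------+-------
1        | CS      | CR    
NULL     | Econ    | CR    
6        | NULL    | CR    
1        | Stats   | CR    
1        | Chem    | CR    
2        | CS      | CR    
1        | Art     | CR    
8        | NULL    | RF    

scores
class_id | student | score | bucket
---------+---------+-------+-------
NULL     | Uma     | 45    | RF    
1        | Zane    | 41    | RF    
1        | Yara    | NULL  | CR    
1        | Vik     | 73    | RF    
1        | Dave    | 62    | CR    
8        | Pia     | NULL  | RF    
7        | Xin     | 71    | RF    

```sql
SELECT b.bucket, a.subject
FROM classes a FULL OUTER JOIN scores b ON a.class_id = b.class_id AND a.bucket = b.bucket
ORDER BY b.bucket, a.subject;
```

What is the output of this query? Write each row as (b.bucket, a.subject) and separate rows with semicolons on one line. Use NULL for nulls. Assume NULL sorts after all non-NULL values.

FULL OUTER JOIN keeps every row from both sides; unmatched rows get NULL for the other side's columns.
Matching on a.class_id = b.class_id AND a.bucket = b.bucket. A NULL in a compared column never satisfies the condition.
- a (class_id=1, bucket=CR) pairs with 2 row(s) of b.
- a (class_id=NULL, bucket=CR) has no partner → padded with NULL.
- a (class_id=6, bucket=CR) has no partner → padded with NULL.
- a (class_id=1, bucket=CR) pairs with 2 row(s) of b.
- a (class_id=1, bucket=CR) pairs with 2 row(s) of b.
- a (class_id=2, bucket=CR) has no partner → padded with NULL.
- a (class_id=1, bucket=CR) pairs with 2 row(s) of b.
- a (class_id=8, bucket=RF) pairs with 1 row(s) of b.
- plus 4 unmatched b row(s), each kept with NULL a columns.

(CR, Art); (CR, Art); (CR, CS); (CR, CS); (CR, Chem); (CR, Chem); (CR, Stats); (CR, Stats); (RF, NULL); (RF, NULL); (RF, NULL); (RF, NULL); (RF, NULL); (NULL, CS); (NULL, Econ); (NULL, NULL)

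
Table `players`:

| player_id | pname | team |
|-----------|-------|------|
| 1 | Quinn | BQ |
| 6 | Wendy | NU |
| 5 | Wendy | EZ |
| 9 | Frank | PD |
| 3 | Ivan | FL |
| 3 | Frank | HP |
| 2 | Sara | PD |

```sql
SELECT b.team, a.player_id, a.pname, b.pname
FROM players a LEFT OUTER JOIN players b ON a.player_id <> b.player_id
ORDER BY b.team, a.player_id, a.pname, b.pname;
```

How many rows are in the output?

LEFT JOIN keeps every row from `players a`; unmatched rows get NULL for `players b`'s columns.
Matching on a.player_id <> b.player_id.
Matched pairs: 40; unmatched a rows kept: 0.
Total: 40 rows.

40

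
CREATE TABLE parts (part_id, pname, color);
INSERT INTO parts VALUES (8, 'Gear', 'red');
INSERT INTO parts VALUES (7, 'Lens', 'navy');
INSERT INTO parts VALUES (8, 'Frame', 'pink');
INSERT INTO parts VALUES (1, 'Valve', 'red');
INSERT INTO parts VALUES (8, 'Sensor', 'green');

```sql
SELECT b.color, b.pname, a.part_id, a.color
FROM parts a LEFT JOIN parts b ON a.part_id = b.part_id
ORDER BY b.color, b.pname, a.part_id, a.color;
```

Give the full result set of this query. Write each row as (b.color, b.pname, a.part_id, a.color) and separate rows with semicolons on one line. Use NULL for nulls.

(green, Sensor, 8, green); (green, Sensor, 8, pink); (green, Sensor, 8, red); (navy, Lens, 7, navy); (pink, Frame, 8, green); (pink, Frame, 8, pink); (pink, Frame, 8, red); (red, Gear, 8, green); (red, Gear, 8, pink); (red, Gear, 8, red); (red, Valve, 1, red)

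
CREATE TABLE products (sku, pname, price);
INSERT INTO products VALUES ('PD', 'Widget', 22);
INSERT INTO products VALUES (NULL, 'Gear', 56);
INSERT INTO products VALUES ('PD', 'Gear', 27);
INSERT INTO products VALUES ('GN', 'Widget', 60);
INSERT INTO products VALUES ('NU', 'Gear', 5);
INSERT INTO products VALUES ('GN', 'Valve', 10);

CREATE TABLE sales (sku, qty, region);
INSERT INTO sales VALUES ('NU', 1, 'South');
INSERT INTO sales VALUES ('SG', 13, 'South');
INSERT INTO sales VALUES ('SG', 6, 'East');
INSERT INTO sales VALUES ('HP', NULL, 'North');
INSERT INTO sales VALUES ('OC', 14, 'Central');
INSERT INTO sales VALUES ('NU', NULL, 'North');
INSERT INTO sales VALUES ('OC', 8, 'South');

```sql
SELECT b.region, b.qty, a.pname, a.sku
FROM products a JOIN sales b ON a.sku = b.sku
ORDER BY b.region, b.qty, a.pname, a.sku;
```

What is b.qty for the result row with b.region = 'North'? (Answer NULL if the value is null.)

NULL

INNER JOIN keeps only pairs where the ON condition holds.
Matching on a.sku = b.sku. A NULL in a compared column never satisfies the condition.
- sku=PD: no matching b row, dropped.
- sku=NULL: no matching b row, dropped.
- sku=PD: no matching b row, dropped.
- sku=GN: no matching b row, dropped.
- sku=NU: 2 matching b row(s), so 2 row(s) emitted.
- sku=GN: no matching b row, dropped.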